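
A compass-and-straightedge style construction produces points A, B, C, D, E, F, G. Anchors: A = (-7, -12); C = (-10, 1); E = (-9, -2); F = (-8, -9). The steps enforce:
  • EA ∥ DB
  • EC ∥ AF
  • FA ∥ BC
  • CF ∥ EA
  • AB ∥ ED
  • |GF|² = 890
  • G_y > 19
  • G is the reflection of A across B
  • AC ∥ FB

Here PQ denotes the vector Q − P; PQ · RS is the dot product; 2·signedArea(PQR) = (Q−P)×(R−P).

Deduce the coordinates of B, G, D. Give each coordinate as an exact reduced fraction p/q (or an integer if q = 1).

1. B_x = -11  [FA ∥ BC ∩ AC ∥ FB]
2. B_y = 4  [FA ∥ BC ∩ AC ∥ FB]
   → B = (-11, 4)
3. G_x = -15  [G is the reflection of A across B]
4. G_y = 20  [G is the reflection of A across B]
   → G = (-15, 20)
5. D_x = -13  [EA ∥ DB ∩ AB ∥ ED]
6. D_y = 14  [EA ∥ DB ∩ AB ∥ ED]
   → D = (-13, 14)

B = (-11, 4)
D = (-13, 14)
G = (-15, 20)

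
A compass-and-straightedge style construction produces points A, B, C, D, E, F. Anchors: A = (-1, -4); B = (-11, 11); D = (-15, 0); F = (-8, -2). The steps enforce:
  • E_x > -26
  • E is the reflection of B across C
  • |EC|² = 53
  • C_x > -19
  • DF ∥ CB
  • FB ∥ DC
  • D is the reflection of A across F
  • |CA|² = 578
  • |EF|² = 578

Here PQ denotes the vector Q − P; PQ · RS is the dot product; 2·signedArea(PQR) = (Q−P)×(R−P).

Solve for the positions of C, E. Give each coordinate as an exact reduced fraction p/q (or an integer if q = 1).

1. C_x = -18  [DF ∥ CB ∩ FB ∥ DC]
2. C_y = 13  [DF ∥ CB ∩ FB ∥ DC]
   → C = (-18, 13)
3. E_x = -25  [E is the reflection of B across C]
4. E_y = 15  [E is the reflection of B across C]
   → E = (-25, 15)

C = (-18, 13)
E = (-25, 15)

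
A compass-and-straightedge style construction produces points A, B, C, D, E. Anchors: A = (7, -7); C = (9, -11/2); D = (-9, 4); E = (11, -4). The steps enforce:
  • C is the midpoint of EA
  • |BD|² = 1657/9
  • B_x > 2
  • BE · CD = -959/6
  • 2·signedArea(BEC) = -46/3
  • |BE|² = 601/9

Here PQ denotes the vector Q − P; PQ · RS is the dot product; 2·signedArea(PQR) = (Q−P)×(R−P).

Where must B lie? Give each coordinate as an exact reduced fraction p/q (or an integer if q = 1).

1. B_x = 3  [2·signedArea(BEC) = -46/3 ∩ BE · CD = -959/6]
2. B_y = -7/3  [2·signedArea(BEC) = -46/3 ∩ BE · CD = -959/6]
   → B = (3, -7/3)

B = (3, -7/3)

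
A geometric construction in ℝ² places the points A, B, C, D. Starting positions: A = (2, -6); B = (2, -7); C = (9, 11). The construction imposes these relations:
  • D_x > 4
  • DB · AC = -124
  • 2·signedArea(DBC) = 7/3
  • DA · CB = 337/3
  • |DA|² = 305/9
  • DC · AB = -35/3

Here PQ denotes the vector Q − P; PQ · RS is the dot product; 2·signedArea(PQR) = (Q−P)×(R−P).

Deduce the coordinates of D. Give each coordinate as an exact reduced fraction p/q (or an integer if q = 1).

1. D_x = 13/3  [DC · AB = -35/3 ∩ DB · AC = -124]
2. D_y = -2/3  [DC · AB = -35/3 ∩ DB · AC = -124]
   → D = (13/3, -2/3)

D = (13/3, -2/3)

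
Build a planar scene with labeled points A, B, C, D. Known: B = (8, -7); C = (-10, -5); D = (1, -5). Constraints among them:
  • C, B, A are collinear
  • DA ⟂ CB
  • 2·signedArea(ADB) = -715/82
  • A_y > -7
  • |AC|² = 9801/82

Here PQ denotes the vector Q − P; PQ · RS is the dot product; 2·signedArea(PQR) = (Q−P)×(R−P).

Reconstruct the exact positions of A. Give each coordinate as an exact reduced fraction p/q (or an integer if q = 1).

A = (71/82, -509/82)

1. A_x = 71/82  [C, B, A are collinear ∩ DA ⟂ CB]
2. A_y = -509/82  [C, B, A are collinear ∩ DA ⟂ CB]
   → A = (71/82, -509/82)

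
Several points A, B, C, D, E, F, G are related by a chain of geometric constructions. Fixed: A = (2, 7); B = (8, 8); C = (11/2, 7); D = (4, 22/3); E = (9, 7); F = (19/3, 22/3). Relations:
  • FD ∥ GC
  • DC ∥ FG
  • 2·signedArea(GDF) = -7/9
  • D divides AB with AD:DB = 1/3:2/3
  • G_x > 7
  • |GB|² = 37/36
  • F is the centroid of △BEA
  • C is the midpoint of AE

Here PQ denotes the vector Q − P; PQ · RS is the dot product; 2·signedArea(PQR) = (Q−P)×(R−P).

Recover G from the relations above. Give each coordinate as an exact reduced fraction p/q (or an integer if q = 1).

1. G_x = 47/6  [FD ∥ GC ∩ DC ∥ FG]
2. G_y = 7  [FD ∥ GC ∩ DC ∥ FG]
   → G = (47/6, 7)

G = (47/6, 7)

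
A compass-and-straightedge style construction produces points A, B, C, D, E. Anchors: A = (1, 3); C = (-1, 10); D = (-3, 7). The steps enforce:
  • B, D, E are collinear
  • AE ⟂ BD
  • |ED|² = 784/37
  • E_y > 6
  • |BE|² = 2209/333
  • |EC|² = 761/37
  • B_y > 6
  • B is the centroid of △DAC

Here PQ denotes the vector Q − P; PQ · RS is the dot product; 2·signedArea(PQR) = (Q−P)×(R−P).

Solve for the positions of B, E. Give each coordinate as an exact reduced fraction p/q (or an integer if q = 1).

1. B_x = -1  [B is the centroid of △DAC]
2. B_y = 20/3  [B is the centroid of △DAC]
   → B = (-1, 20/3)
3. E_x = 57/37  [B, D, E are collinear ∩ AE ⟂ BD]
4. E_y = 231/37  [B, D, E are collinear ∩ AE ⟂ BD]
   → E = (57/37, 231/37)

B = (-1, 20/3)
E = (57/37, 231/37)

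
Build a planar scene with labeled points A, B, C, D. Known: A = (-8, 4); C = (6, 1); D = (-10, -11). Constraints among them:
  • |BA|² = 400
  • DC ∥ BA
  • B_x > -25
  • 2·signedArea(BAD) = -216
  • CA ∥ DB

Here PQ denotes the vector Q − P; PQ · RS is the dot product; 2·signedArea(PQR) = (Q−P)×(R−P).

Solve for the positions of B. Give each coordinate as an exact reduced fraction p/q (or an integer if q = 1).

1. B_x = -24  [DC ∥ BA ∩ CA ∥ DB]
2. B_y = -8  [DC ∥ BA ∩ CA ∥ DB]
   → B = (-24, -8)

B = (-24, -8)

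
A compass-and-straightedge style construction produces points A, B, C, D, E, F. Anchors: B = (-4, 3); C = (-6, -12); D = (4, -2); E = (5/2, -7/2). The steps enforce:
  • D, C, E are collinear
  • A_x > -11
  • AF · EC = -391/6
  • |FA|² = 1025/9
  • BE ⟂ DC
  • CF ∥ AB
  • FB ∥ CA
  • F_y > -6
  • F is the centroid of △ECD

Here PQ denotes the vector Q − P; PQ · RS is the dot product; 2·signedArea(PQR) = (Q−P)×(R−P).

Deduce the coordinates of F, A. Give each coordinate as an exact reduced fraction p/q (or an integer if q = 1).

1. F_x = 1/6  [F is the centroid of △ECD]
2. F_y = -35/6  [F is the centroid of △ECD]
   → F = (1/6, -35/6)
3. A_x = -61/6  [CF ∥ AB ∩ FB ∥ CA]
4. A_y = -19/6  [CF ∥ AB ∩ FB ∥ CA]
   → A = (-61/6, -19/6)

A = (-61/6, -19/6)
F = (1/6, -35/6)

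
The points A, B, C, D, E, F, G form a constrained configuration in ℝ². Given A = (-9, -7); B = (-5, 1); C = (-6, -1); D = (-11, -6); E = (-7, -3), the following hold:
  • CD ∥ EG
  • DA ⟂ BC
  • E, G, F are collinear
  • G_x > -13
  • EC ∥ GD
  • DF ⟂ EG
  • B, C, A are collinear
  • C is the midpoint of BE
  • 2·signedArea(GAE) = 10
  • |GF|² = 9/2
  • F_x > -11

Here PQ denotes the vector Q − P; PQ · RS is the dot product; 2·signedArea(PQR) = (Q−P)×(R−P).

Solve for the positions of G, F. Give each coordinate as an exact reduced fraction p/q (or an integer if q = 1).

1. G_x = -12  [EC ∥ GD ∩ CD ∥ EG]
2. G_y = -8  [EC ∥ GD ∩ CD ∥ EG]
   → G = (-12, -8)
3. F_x = -21/2  [E, G, F are collinear ∩ DF ⟂ EG]
4. F_y = -13/2  [E, G, F are collinear ∩ DF ⟂ EG]
   → F = (-21/2, -13/2)

F = (-21/2, -13/2)
G = (-12, -8)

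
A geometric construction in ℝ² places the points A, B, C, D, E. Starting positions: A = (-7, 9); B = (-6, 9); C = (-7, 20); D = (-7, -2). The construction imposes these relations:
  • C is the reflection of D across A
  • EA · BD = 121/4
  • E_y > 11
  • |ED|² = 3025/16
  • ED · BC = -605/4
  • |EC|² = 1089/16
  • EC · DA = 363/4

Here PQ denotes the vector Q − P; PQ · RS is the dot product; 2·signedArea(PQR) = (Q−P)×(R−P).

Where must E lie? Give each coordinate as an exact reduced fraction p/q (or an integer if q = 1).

1. E_x = -7  [EC · DA = 363/4 ∩ ED · BC = -605/4]
2. E_y = 47/4  [EC · DA = 363/4 ∩ ED · BC = -605/4]
   → E = (-7, 47/4)

E = (-7, 47/4)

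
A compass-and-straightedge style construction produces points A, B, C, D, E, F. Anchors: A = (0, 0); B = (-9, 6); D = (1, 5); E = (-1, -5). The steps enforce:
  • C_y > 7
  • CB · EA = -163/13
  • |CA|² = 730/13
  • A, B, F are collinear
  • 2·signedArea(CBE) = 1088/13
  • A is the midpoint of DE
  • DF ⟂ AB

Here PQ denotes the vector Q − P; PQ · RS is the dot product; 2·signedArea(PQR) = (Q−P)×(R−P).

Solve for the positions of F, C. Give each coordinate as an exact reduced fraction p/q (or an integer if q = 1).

C = (-29/13, 93/13)
F = (-21/13, 14/13)

1. F_x = -21/13  [A, B, F are collinear ∩ DF ⟂ AB]
2. F_y = 14/13  [A, B, F are collinear ∩ DF ⟂ AB]
   → F = (-21/13, 14/13)
3. C_x = -29/13  [2·signedArea(CBE) = 1088/13 ∩ CB · EA = -163/13]
4. C_y = 93/13  [2·signedArea(CBE) = 1088/13 ∩ CB · EA = -163/13]
   → C = (-29/13, 93/13)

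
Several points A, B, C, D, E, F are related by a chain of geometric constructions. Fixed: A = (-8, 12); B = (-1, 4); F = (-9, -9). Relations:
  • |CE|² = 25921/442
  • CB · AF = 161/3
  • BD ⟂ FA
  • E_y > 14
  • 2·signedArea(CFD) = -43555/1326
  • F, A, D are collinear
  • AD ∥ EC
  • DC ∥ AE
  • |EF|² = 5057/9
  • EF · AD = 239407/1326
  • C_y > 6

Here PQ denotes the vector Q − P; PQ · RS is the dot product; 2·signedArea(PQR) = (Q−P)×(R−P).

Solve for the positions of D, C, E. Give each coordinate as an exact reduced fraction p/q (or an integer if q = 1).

1. D_x = -3697/442  [F, A, D are collinear ∩ BD ⟂ FA]
2. D_y = 1923/442  [F, A, D are collinear ∩ BD ⟂ FA]
   → D = (-3697/442, 1923/442)
3. C_x = -7675/1326  [CB · AF = 161/3 ∩ 2·signedArea(CFD) = -43555/1326]
4. C_y = 8995/1326  [CB · AF = 161/3 ∩ 2·signedArea(CFD) = -43555/1326]
   → C = (-7675/1326, 8995/1326)
5. E_x = -3596/663  [AD ∥ EC ∩ DC ∥ AE]
6. E_y = 9569/663  [AD ∥ EC ∩ DC ∥ AE]
   → E = (-3596/663, 9569/663)

C = (-7675/1326, 8995/1326)
D = (-3697/442, 1923/442)
E = (-3596/663, 9569/663)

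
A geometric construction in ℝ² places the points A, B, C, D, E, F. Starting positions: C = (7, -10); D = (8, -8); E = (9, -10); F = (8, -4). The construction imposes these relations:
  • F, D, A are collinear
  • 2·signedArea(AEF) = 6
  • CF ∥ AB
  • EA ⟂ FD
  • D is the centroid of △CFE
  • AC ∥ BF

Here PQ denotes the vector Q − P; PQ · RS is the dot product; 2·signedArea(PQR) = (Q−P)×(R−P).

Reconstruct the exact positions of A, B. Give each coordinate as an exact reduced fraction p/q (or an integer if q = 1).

1. A_x = 8  [F, D, A are collinear ∩ EA ⟂ FD]
2. A_y = -10  [F, D, A are collinear ∩ EA ⟂ FD]
   → A = (8, -10)
3. B_x = 9  [AC ∥ BF ∩ CF ∥ AB]
4. B_y = -4  [AC ∥ BF ∩ CF ∥ AB]
   → B = (9, -4)

A = (8, -10)
B = (9, -4)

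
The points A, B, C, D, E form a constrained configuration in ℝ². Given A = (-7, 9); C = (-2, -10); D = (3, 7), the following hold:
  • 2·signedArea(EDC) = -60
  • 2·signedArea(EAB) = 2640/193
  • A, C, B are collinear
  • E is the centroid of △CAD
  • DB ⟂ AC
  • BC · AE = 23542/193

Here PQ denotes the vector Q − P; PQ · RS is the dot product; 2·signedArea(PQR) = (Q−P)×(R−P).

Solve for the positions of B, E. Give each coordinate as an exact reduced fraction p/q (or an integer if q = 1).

1. B_x = -1131/193  [A, C, B are collinear ∩ DB ⟂ AC]
2. B_y = 901/193  [A, C, B are collinear ∩ DB ⟂ AC]
   → B = (-1131/193, 901/193)
3. E_x = -2  [E is the centroid of △CAD]
4. E_y = 2  [E is the centroid of △CAD]
   → E = (-2, 2)

B = (-1131/193, 901/193)
E = (-2, 2)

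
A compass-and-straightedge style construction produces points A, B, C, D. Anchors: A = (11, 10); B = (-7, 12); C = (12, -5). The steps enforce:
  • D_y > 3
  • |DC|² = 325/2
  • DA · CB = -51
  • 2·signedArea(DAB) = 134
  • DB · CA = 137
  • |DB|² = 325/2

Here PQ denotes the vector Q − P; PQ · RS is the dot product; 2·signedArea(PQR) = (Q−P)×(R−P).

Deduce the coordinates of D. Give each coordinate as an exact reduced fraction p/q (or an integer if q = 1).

D = (5/2, 7/2)

1. D_x = 5/2  [DA · CB = -51 ∩ DB · CA = 137]
2. D_y = 7/2  [DA · CB = -51 ∩ DB · CA = 137]
   → D = (5/2, 7/2)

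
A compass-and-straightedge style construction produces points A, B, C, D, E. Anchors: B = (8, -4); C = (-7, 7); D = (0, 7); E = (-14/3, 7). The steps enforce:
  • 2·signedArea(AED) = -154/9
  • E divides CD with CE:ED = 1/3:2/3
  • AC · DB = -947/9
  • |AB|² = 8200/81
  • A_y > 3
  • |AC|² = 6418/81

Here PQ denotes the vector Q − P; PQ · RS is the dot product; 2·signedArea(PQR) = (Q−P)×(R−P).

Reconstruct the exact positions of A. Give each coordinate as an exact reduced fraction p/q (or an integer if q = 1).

1. A_x = 10/9  [2·signedArea(AED) = -154/9 ∩ AC · DB = -947/9]
2. A_y = 10/3  [2·signedArea(AED) = -154/9 ∩ AC · DB = -947/9]
   → A = (10/9, 10/3)

A = (10/9, 10/3)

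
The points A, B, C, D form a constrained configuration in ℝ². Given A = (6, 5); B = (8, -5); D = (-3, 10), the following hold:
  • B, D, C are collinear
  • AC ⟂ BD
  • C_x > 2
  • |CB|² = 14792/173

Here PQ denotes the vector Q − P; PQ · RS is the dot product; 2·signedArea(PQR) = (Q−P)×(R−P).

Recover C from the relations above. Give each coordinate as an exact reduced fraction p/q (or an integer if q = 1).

C = (438/173, 425/173)

1. C_x = 438/173  [B, D, C are collinear ∩ AC ⟂ BD]
2. C_y = 425/173  [B, D, C are collinear ∩ AC ⟂ BD]
   → C = (438/173, 425/173)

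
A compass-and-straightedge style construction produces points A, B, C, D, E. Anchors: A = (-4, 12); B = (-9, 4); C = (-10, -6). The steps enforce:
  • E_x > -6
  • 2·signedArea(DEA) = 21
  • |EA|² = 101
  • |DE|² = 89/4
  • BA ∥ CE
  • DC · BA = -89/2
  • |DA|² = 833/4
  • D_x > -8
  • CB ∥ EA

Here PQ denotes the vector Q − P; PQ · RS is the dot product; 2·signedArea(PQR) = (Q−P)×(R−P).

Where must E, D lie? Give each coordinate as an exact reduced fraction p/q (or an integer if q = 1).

D = (-15/2, -2)
E = (-5, 2)

1. E_x = -5  [CB ∥ EA ∩ BA ∥ CE]
2. E_y = 2  [CB ∥ EA ∩ BA ∥ CE]
   → E = (-5, 2)
3. D_x = -15/2  [2·signedArea(DEA) = 21 ∩ DC · BA = -89/2]
4. D_y = -2  [2·signedArea(DEA) = 21 ∩ DC · BA = -89/2]
   → D = (-15/2, -2)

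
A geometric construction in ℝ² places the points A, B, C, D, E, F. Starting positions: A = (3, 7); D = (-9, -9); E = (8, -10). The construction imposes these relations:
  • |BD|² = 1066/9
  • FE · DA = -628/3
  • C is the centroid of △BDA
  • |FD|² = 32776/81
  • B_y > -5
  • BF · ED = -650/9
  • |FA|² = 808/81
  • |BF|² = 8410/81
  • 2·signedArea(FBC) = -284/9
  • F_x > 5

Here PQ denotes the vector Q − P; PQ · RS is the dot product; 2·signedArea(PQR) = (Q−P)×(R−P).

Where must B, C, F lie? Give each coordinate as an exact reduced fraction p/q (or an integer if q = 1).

1. F_x = 49/9  [line -12·x + -16·y + 436/3 = 0 ∩ |FA|² = 808/81]
2. F_y = 5  [line -12·x + -16·y + 436/3 = 0 ∩ |FA|² = 808/81]
   → F = (49/9, 5)
3. B_x = 2/3  [line 17·x + -1·y + -46/3 = 0 ∩ |BD|² = 1066/9]
4. B_y = -4  [line 17·x + -1·y + -46/3 = 0 ∩ |BD|² = 1066/9]
   → B = (2/3, -4)
5. C_x = -16/9  [C is the centroid of △BDA]
6. C_y = -2  [C is the centroid of △BDA]
   → C = (-16/9, -2)

B = (2/3, -4)
C = (-16/9, -2)
F = (49/9, 5)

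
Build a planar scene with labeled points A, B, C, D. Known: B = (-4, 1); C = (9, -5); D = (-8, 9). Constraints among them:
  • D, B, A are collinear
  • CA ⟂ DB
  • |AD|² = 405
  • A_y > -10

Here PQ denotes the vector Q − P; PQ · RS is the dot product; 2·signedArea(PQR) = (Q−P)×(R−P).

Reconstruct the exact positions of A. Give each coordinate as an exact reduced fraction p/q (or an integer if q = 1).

A = (1, -9)

1. A_x = 1  [D, B, A are collinear ∩ CA ⟂ DB]
2. A_y = -9  [D, B, A are collinear ∩ CA ⟂ DB]
   → A = (1, -9)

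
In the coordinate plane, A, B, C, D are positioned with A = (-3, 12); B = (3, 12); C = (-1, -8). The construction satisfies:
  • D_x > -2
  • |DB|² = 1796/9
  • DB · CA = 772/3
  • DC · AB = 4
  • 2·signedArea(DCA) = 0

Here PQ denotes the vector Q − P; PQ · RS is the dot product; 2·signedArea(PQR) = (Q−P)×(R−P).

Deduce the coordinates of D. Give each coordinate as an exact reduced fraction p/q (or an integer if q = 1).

D = (-5/3, -4/3)

1. D_x = -5/3  [2·signedArea(DCA) = 0 ∩ DB · CA = 772/3]
2. D_y = -4/3  [2·signedArea(DCA) = 0 ∩ DB · CA = 772/3]
   → D = (-5/3, -4/3)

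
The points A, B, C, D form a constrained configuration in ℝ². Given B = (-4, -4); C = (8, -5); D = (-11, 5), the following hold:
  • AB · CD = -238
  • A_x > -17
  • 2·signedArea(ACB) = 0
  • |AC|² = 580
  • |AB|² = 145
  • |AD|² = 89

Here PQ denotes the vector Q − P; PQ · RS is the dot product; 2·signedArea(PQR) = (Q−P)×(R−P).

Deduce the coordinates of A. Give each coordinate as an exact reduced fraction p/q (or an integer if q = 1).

1. A_x = -16  [2·signedArea(ACB) = 0 ∩ AB · CD = -238]
2. A_y = -3  [2·signedArea(ACB) = 0 ∩ AB · CD = -238]
   → A = (-16, -3)

A = (-16, -3)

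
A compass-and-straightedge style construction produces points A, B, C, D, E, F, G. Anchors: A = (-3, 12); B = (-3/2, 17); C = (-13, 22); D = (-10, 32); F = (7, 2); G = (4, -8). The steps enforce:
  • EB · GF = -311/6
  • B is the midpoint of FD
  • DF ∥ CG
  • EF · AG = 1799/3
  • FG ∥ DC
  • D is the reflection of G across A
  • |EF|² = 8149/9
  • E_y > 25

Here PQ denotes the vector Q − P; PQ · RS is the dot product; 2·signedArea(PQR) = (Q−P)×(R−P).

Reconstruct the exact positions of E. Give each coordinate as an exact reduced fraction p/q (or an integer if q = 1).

1. E_x = -12  [EB · GF = -311/6 ∩ EF · AG = 1799/3]
2. E_y = 76/3  [EB · GF = -311/6 ∩ EF · AG = 1799/3]
   → E = (-12, 76/3)

E = (-12, 76/3)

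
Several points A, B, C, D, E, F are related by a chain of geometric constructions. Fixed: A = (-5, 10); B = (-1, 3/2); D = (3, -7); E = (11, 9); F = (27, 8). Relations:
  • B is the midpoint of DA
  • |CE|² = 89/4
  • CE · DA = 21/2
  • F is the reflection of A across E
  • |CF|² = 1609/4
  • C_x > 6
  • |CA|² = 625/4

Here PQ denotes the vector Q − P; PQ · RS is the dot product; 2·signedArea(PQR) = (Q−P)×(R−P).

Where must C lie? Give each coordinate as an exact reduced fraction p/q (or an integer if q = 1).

C = (7, 13/2)

1. C_x = 7  [line 8·x + -17·y + 109/2 = 0 ∩ |CA|² = 625/4]
2. C_y = 13/2  [line 8·x + -17·y + 109/2 = 0 ∩ |CA|² = 625/4]
   → C = (7, 13/2)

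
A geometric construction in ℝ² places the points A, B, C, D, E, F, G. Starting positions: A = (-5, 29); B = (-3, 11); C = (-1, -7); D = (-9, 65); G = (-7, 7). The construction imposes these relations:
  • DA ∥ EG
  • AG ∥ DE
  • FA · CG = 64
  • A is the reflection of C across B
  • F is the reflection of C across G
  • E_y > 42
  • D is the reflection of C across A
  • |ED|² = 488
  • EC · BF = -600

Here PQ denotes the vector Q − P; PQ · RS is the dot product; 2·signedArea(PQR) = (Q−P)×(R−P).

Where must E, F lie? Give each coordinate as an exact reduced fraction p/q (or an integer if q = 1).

E = (-11, 43)
F = (-13, 21)

1. E_x = -11  [DA ∥ EG ∩ AG ∥ DE]
2. E_y = 43  [DA ∥ EG ∩ AG ∥ DE]
   → E = (-11, 43)
3. F_x = -13  [F is the reflection of C across G]
4. F_y = 21  [F is the reflection of C across G]
   → F = (-13, 21)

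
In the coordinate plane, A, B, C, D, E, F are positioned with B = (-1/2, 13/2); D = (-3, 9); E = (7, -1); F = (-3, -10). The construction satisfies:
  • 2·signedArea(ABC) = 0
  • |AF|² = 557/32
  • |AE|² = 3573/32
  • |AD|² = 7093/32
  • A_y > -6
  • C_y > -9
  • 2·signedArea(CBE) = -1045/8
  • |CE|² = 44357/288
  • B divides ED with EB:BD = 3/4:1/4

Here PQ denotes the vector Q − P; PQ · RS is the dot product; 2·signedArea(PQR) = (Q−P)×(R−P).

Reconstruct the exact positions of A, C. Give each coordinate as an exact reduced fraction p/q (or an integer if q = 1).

1. C_x = -67/24  [line 15/2·x + 15/2·y + 685/8 = 0 ∩ |CE|² = 44357/288]
2. C_y = -69/8  [line 15/2·x + 15/2·y + 685/8 = 0 ∩ |CE|² = 44357/288]
   → C = (-67/24, -69/8)
3. A_x = -19/8  [line 121/8·x + -55/24·y + 539/24 = 0 ∩ |AF|² = 557/32]
4. A_y = -47/8  [line 121/8·x + -55/24·y + 539/24 = 0 ∩ |AF|² = 557/32]
   → A = (-19/8, -47/8)

A = (-19/8, -47/8)
C = (-67/24, -69/8)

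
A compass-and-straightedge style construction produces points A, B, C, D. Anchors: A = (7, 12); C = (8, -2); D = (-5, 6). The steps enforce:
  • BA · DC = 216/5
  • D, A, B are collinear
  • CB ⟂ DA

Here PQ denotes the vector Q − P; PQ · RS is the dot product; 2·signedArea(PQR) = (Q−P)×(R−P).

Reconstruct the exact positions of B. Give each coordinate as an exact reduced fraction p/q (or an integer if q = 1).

1. B_x = 11/5  [D, A, B are collinear ∩ CB ⟂ DA]
2. B_y = 48/5  [D, A, B are collinear ∩ CB ⟂ DA]
   → B = (11/5, 48/5)

B = (11/5, 48/5)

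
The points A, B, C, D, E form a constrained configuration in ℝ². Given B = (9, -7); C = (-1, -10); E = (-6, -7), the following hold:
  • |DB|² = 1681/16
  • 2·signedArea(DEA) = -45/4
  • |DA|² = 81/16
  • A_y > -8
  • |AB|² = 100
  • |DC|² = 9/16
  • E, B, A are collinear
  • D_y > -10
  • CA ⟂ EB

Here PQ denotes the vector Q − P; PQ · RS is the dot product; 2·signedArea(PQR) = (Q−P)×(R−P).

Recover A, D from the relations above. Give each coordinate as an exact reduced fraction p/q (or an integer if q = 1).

1. A_x = -1  [E, B, A are collinear ∩ CA ⟂ EB]
2. A_y = -7  [E, B, A are collinear ∩ CA ⟂ EB]
   → A = (-1, -7)
3. D_y = -37/4  [2·signedArea(DEA) = -45/4]
4. D_x = -1  [|DC|² = 9/16]
   → D = (-1, -37/4)

A = (-1, -7)
D = (-1, -37/4)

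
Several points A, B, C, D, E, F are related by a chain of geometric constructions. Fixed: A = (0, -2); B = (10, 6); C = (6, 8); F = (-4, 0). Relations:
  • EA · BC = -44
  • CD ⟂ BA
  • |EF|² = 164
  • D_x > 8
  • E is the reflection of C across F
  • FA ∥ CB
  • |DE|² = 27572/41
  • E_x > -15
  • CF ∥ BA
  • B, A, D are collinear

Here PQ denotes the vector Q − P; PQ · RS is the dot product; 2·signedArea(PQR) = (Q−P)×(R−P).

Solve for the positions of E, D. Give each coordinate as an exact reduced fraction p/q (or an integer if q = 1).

1. E_x = -14  [E is the reflection of C across F]
2. E_y = -8  [E is the reflection of C across F]
   → E = (-14, -8)
3. D_x = 350/41  [B, A, D are collinear ∩ CD ⟂ BA]
4. D_y = 198/41  [B, A, D are collinear ∩ CD ⟂ BA]
   → D = (350/41, 198/41)

D = (350/41, 198/41)
E = (-14, -8)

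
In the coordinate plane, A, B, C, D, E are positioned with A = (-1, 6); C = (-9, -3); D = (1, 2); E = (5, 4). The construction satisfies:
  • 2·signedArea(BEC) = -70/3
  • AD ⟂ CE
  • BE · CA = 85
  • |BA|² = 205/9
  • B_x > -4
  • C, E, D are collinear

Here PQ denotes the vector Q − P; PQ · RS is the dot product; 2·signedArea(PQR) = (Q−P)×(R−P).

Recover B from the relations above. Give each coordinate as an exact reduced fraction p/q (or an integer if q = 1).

B = (-3, 5/3)

1. B_x = -3  [BE · CA = 85 ∩ 2·signedArea(BEC) = -70/3]
2. B_y = 5/3  [BE · CA = 85 ∩ 2·signedArea(BEC) = -70/3]
   → B = (-3, 5/3)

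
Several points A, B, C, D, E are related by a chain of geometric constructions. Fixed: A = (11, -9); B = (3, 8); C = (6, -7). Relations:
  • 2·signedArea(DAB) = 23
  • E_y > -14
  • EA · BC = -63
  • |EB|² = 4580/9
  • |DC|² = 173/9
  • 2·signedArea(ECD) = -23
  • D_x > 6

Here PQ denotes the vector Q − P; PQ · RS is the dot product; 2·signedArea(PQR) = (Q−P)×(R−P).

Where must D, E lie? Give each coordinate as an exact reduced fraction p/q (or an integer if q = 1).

1. E_x = 31/3  [line -3·x + 15·y + 231 = 0 ∩ |EB|² = 4580/9]
2. E_y = -40/3  [line -3·x + 15·y + 231 = 0 ∩ |EB|² = 4580/9]
   → E = (31/3, -40/3)
3. D_x = 20/3  [2·signedArea(DAB) = 23 ∩ 2·signedArea(ECD) = -23]
4. D_y = -8/3  [2·signedArea(DAB) = 23 ∩ 2·signedArea(ECD) = -23]
   → D = (20/3, -8/3)

D = (20/3, -8/3)
E = (31/3, -40/3)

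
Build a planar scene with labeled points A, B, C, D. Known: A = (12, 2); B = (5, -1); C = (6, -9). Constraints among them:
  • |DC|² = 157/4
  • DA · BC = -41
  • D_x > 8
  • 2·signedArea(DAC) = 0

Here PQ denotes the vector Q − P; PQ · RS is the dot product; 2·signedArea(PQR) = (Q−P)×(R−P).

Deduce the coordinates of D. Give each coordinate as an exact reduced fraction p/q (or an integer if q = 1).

D = (9, -7/2)

1. D_x = 9  [2·signedArea(DAC) = 0 ∩ DA · BC = -41]
2. D_y = -7/2  [2·signedArea(DAC) = 0 ∩ DA · BC = -41]
   → D = (9, -7/2)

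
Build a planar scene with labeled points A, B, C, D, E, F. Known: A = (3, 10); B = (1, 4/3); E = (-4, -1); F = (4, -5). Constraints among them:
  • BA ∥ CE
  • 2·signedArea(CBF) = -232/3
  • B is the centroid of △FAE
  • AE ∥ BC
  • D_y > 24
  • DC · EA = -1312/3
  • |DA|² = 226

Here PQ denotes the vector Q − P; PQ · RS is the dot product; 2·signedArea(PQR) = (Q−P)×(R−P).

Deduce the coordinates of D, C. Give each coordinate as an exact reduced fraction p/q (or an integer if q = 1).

C = (-6, -29/3)
D = (2, 25)

1. C_x = -6  [BA ∥ CE ∩ AE ∥ BC]
2. C_y = -29/3  [BA ∥ CE ∩ AE ∥ BC]
   → C = (-6, -29/3)
3. D_x = 2  [line -7·x + -11·y + 289 = 0 ∩ |DA|² = 226]
4. D_y = 25  [line -7·x + -11·y + 289 = 0 ∩ |DA|² = 226]
   → D = (2, 25)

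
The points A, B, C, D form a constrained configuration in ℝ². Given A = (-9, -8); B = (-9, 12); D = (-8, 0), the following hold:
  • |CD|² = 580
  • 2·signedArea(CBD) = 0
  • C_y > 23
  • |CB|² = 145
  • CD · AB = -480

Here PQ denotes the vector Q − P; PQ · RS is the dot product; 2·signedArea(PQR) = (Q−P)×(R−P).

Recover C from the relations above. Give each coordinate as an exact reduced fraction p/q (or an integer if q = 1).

C = (-10, 24)

1. C_x = -10  [2·signedArea(CBD) = 0 ∩ CD · AB = -480]
2. C_y = 24  [2·signedArea(CBD) = 0 ∩ CD · AB = -480]
   → C = (-10, 24)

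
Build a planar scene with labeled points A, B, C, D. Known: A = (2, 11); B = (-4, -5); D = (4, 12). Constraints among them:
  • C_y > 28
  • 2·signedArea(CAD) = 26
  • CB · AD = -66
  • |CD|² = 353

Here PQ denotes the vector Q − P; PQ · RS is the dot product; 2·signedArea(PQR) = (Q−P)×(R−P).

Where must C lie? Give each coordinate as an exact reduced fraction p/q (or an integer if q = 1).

C = (12, 29)

1. C_x = 12  [2·signedArea(CAD) = 26 ∩ CB · AD = -66]
2. C_y = 29  [2·signedArea(CAD) = 26 ∩ CB · AD = -66]
   → C = (12, 29)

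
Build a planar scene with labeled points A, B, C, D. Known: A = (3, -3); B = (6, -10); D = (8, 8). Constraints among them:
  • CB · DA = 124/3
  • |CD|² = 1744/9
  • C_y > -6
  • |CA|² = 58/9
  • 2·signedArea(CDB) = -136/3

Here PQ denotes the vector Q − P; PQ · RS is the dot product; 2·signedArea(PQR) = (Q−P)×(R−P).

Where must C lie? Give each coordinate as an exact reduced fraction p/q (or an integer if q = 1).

C = (4, -16/3)

1. C_x = 4  [2·signedArea(CDB) = -136/3 ∩ CB · DA = 124/3]
2. C_y = -16/3  [2·signedArea(CDB) = -136/3 ∩ CB · DA = 124/3]
   → C = (4, -16/3)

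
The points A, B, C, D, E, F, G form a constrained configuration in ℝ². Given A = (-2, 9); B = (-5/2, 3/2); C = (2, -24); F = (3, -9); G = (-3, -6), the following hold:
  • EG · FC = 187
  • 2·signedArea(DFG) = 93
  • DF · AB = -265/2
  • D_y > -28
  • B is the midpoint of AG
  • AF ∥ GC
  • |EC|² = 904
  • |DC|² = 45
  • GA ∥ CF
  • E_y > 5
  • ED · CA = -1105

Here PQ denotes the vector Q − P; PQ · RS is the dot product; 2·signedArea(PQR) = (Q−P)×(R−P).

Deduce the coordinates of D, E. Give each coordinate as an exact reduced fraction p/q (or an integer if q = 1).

D = (8, -27)
E = (4, 6)

1. D_x = 8  [2·signedArea(DFG) = 93 ∩ DF · AB = -265/2]
2. D_y = -27  [2·signedArea(DFG) = 93 ∩ DF · AB = -265/2]
   → D = (8, -27)
3. E_x = 4  [ED · CA = -1105 ∩ EG · FC = 187]
4. E_y = 6  [ED · CA = -1105 ∩ EG · FC = 187]
   → E = (4, 6)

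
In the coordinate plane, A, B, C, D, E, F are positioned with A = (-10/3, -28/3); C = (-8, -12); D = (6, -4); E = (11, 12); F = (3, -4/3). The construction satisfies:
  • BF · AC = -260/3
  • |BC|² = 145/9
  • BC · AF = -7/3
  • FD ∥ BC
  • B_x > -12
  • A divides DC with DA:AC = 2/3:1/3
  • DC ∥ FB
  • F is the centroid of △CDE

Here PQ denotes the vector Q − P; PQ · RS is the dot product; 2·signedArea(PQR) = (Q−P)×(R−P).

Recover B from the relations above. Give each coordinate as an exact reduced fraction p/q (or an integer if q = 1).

B = (-11, -28/3)

1. B_x = -11  [FD ∥ BC ∩ DC ∥ FB]
2. B_y = -28/3  [FD ∥ BC ∩ DC ∥ FB]
   → B = (-11, -28/3)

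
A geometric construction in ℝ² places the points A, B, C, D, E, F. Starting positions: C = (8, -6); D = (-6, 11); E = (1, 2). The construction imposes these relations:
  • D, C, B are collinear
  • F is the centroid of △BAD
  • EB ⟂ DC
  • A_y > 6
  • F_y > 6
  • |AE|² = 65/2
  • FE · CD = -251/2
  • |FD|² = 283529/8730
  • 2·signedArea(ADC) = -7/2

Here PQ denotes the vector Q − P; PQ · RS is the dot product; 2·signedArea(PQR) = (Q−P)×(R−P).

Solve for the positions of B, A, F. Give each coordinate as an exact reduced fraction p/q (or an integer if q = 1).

A = (-5/2, 13/2)
B = (604/485, 1068/485)
F = (-7037/2910, 19111/2910)

1. B_x = 604/485  [D, C, B are collinear ∩ EB ⟂ DC]
2. B_y = 1068/485  [D, C, B are collinear ∩ EB ⟂ DC]
   → B = (604/485, 1068/485)
3. A_x = -5/2  [line 17·x + 14·y + -97/2 = 0 ∩ |AE|² = 65/2]
4. A_y = 13/2  [line 17·x + 14·y + -97/2 = 0 ∩ |AE|² = 65/2]
   → A = (-5/2, 13/2)
5. F_x = -7037/2910  [F is the centroid of △BAD]
6. F_y = 19111/2910  [F is the centroid of △BAD]
   → F = (-7037/2910, 19111/2910)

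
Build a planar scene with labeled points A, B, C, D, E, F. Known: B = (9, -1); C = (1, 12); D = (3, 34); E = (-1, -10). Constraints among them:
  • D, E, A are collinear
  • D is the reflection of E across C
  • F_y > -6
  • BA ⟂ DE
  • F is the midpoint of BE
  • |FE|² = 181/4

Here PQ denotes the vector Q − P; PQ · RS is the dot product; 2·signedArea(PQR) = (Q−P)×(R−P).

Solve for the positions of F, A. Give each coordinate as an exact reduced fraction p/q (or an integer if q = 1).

A = (-13/122, -21/122)
F = (4, -11/2)

1. F_x = 4  [F is the midpoint of BE]
2. F_y = -11/2  [F is the midpoint of BE]
   → F = (4, -11/2)
3. A_x = -13/122  [D, E, A are collinear ∩ BA ⟂ DE]
4. A_y = -21/122  [D, E, A are collinear ∩ BA ⟂ DE]
   → A = (-13/122, -21/122)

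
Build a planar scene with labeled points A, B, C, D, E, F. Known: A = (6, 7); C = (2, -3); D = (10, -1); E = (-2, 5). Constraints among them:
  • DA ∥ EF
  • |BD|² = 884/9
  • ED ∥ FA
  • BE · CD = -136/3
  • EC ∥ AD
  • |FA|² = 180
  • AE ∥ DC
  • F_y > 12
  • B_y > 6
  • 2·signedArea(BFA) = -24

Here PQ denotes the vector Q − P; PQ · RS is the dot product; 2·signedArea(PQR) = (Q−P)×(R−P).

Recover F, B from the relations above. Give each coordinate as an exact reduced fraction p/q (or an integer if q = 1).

1. F_x = -6  [ED ∥ FA ∩ DA ∥ EF]
2. F_y = 13  [ED ∥ FA ∩ DA ∥ EF]
   → F = (-6, 13)
3. B_x = 10/3  [2·signedArea(BFA) = -24 ∩ BE · CD = -136/3]
4. B_y = 19/3  [2·signedArea(BFA) = -24 ∩ BE · CD = -136/3]
   → B = (10/3, 19/3)

B = (10/3, 19/3)
F = (-6, 13)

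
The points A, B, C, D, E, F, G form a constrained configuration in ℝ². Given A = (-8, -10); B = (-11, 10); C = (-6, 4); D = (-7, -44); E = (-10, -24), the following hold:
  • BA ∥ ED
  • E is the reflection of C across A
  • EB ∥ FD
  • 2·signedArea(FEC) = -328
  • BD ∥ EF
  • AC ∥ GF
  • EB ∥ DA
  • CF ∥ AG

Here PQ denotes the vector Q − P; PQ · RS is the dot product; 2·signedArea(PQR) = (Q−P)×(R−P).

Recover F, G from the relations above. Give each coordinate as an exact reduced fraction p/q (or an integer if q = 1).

1. F_x = -6  [EB ∥ FD ∩ BD ∥ EF]
2. F_y = -78  [EB ∥ FD ∩ BD ∥ EF]
   → F = (-6, -78)
3. G_x = -8  [AC ∥ GF ∩ CF ∥ AG]
4. G_y = -92  [AC ∥ GF ∩ CF ∥ AG]
   → G = (-8, -92)

F = (-6, -78)
G = (-8, -92)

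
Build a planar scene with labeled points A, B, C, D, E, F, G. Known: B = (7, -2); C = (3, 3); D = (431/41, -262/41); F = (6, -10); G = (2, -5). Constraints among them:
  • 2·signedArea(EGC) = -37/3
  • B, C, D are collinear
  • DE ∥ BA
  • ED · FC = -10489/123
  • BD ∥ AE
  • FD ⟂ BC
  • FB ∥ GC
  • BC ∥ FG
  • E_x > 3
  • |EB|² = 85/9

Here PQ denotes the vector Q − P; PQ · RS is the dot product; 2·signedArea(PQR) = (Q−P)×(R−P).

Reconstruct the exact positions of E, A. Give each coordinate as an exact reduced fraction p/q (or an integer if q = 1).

A = (20/41, 376/123)
E = (4, -4/3)

1. E_x = 4  [2·signedArea(EGC) = -37/3 ∩ ED · FC = -10489/123]
2. E_y = -4/3  [2·signedArea(EGC) = -37/3 ∩ ED · FC = -10489/123]
   → E = (4, -4/3)
3. A_x = 20/41  [BD ∥ AE ∩ DE ∥ BA]
4. A_y = 376/123  [BD ∥ AE ∩ DE ∥ BA]
   → A = (20/41, 376/123)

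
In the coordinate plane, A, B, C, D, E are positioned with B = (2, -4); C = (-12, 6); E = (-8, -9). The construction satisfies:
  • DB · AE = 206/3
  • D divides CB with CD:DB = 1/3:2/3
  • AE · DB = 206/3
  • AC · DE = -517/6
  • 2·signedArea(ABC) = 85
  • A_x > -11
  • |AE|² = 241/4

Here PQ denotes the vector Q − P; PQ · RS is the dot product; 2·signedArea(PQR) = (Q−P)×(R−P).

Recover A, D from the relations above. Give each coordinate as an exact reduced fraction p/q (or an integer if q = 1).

1. D_x = -22/3  [D divides CB with CD:DB = 1/3:2/3]
2. D_y = 8/3  [D divides CB with CD:DB = 1/3:2/3]
   → D = (-22/3, 8/3)
3. A_x = -10  [2·signedArea(ABC) = 85 ∩ AE · DB = 206/3]
4. A_y = -3/2  [2·signedArea(ABC) = 85 ∩ AE · DB = 206/3]
   → A = (-10, -3/2)

A = (-10, -3/2)
D = (-22/3, 8/3)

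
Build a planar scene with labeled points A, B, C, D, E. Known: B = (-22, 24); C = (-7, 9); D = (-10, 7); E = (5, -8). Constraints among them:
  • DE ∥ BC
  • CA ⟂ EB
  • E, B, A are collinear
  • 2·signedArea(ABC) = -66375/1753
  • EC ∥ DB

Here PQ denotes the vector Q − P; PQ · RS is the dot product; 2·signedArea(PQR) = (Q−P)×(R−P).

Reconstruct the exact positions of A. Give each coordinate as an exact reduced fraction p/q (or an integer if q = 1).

A = (-14671/1753, 13752/1753)

1. A_x = -14671/1753  [E, B, A are collinear ∩ CA ⟂ EB]
2. A_y = 13752/1753  [E, B, A are collinear ∩ CA ⟂ EB]
   → A = (-14671/1753, 13752/1753)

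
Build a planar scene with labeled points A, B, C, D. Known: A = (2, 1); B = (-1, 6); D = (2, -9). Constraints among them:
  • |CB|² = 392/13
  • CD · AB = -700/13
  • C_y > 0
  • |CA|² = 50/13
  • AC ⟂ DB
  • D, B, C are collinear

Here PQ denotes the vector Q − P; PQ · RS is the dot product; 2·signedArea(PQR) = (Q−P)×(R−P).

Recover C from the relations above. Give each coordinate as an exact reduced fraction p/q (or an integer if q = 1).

C = (1/13, 8/13)

1. C_x = 1/13  [D, B, C are collinear ∩ AC ⟂ DB]
2. C_y = 8/13  [D, B, C are collinear ∩ AC ⟂ DB]
   → C = (1/13, 8/13)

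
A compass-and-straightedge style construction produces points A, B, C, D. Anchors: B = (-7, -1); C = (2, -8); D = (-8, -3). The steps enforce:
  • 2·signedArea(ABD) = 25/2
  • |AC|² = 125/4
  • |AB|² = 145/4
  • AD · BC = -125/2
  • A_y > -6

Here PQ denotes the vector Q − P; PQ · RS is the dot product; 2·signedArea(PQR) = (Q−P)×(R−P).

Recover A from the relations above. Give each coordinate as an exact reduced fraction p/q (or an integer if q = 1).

1. A_x = -3  [2·signedArea(ABD) = 25/2 ∩ AD · BC = -125/2]
2. A_y = -11/2  [2·signedArea(ABD) = 25/2 ∩ AD · BC = -125/2]
   → A = (-3, -11/2)

A = (-3, -11/2)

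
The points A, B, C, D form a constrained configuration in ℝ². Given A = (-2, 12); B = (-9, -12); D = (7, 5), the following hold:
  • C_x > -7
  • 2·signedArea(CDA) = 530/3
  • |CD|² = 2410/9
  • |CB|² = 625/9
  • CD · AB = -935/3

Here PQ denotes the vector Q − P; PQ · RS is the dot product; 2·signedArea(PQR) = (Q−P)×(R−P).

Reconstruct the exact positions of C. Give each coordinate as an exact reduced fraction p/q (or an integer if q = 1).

C = (-20/3, -4)

1. C_x = -20/3  [2·signedArea(CDA) = 530/3 ∩ CD · AB = -935/3]
2. C_y = -4  [2·signedArea(CDA) = 530/3 ∩ CD · AB = -935/3]
   → C = (-20/3, -4)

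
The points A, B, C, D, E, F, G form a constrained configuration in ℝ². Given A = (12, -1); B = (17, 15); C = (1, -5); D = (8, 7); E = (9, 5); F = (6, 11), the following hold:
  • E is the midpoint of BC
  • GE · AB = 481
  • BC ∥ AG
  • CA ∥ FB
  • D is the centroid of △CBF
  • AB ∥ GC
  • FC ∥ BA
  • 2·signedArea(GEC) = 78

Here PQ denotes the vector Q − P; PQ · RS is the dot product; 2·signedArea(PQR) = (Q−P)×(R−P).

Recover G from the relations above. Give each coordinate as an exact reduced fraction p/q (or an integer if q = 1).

1. G_x = -4  [AB ∥ GC ∩ BC ∥ AG]
2. G_y = -21  [AB ∥ GC ∩ BC ∥ AG]
   → G = (-4, -21)

G = (-4, -21)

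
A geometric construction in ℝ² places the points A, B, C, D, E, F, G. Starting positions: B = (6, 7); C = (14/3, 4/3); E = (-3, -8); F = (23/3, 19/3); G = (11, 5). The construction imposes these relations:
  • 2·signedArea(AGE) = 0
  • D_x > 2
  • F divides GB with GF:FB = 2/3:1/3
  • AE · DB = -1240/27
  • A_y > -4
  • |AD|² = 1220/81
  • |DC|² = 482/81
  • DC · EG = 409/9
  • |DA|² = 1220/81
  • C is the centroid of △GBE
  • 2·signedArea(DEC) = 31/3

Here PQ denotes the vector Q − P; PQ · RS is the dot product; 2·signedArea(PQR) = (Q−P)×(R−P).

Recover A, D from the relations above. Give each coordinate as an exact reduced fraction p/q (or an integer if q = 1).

1. D_x = 23/9  [2·signedArea(DEC) = 31/3 ∩ DC · EG = 409/9]
2. D_y = 1/9  [2·signedArea(DEC) = 31/3 ∩ DC · EG = 409/9]
   → D = (23/9, 1/9)
3. A_x = 5/3  [2·signedArea(AGE) = 0 ∩ AE · DB = -1240/27]
4. A_y = -11/3  [2·signedArea(AGE) = 0 ∩ AE · DB = -1240/27]
   → A = (5/3, -11/3)

A = (5/3, -11/3)
D = (23/9, 1/9)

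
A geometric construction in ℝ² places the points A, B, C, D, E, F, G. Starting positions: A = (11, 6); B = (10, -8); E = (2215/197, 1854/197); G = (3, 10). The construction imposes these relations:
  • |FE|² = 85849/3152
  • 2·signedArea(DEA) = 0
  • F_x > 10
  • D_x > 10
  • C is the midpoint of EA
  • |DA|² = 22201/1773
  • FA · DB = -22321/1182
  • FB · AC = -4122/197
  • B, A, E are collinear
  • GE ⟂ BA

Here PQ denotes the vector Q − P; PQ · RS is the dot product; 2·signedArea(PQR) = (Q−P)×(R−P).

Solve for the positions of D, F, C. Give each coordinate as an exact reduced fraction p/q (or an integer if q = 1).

C = (2191/197, 1518/197)
D = (6352/591, 1460/591)
F = (8567/788, 1657/394)

1. C_x = 2191/197  [C is the midpoint of EA]
2. C_y = 1518/197  [C is the midpoint of EA]
   → C = (2191/197, 1518/197)
3. F_x = 8567/788  [line -24/197·x + -336/197·y + 1674/197 = 0 ∩ |FE|² = 85849/3152]
4. F_y = 1657/394  [line -24/197·x + -336/197·y + 1674/197 = 0 ∩ |FE|² = 85849/3152]
   → F = (8567/788, 1657/394)
5. D_x = 6352/591  [2·signedArea(DEA) = 0 ∩ FA · DB = -22321/1182]
6. D_y = 1460/591  [2·signedArea(DEA) = 0 ∩ FA · DB = -22321/1182]
   → D = (6352/591, 1460/591)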